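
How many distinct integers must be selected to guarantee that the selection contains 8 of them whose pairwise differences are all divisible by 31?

218

Integers whose pairwise differences are multiples of 31 are exactly those sharing a remainder mod 31. Pigeonhole: the 31 residue classes mod 31 are the pigeonholes.
With 217 integers one could put 7 in each residue class and have no class reach 8.
The 218th integer pushes some class to 8, so 31·7 + 1 = 218.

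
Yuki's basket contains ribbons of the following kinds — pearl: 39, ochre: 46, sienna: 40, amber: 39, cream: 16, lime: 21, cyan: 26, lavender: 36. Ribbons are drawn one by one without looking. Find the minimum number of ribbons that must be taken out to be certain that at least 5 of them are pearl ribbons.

229

In the worst case for collecting pearl ribbons, every non-pearl ribbon comes out first.
There are 46 + 40 + 39 + 16 + 21 + 26 + 36 = 224 non-pearl ribbons altogether.
After those, each further ribbon must be pearl, so 224 + 5 = 229 draws guarantee 5 pearl ribbons.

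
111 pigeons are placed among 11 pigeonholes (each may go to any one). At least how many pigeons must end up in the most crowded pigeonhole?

11

By the pigeonhole principle, the 11 pigeonholes are the holes and the 111 pigeons are the pigeons.
If every pigeonhole held at most 10 pigeons, the total would be at most 11 × 10 = 110, which is less than 111.
So some pigeonhole holds at least ⌈111/11⌉ = 11 pigeons.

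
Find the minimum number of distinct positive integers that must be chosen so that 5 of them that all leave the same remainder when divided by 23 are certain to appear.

The 23 residue classes mod 23 are the pigeonholes.
With 92 integers one could put 4 in each residue class and have no class reach 5.
The 93rd integer pushes some class to 5, so 23·4 + 1 = 93.

93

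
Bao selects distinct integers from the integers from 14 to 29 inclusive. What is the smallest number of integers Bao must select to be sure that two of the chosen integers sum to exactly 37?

12

Two chosen integers sum to 37 exactly when both halves of some pair {x, 37−x} with 14 ≤ x ≤ 37−x ≤ 23 are chosen — 5 such pairs.
The remaining 6 elements (those with no distinct partner in range) can never complete a 37-sum, so the worst case takes all of them and one from each pair: 6 + 5 = 11.
The 12th integer has to be the second member of some pair, so 11 + 1 = 12.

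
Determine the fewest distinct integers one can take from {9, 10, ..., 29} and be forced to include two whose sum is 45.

15

Group the elements by complementary pair {x, 45−x}: {16,29}, {17,28}, {18,27}, …, giving 7 two-element pairs and 7 integers whose partner 45−x falls outside [9,29].
Pigeonhole: treating each of those 14 groups as a pigeonhole, one can pick one integer per group — 14 integers — with no two summing to 45.
The 15th integer lands in an occupied pair, forcing a sum of 45.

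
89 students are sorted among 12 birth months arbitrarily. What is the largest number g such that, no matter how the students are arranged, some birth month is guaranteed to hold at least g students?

The 12 birth months are the holes and the 89 students are the pigeons.
If every birth month held at most 7 students, the total would be at most 12 × 7 = 84, which is less than 89.
So some birth month holds at least ⌈89/12⌉ = 8 students.

8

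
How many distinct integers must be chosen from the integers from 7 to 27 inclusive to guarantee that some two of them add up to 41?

Two chosen integers sum to 41 exactly when both halves of some pair {x, 41−x} with 14 ≤ x ≤ 41−x ≤ 27 are chosen — 7 such pairs.
The remaining 7 elements (those with no distinct partner in range) can never complete a 41-sum, so the worst case takes all of them and one from each pair: 7 + 7 = 14.
By pigeonhole, the 15th integer has to be the second member of some pair, so 14 + 1 = 15.

15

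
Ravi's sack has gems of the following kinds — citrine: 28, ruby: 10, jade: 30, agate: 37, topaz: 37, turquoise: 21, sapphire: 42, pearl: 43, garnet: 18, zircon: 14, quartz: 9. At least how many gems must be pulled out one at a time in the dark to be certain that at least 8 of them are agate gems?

In the worst case for collecting agate gems, every non-agate gem comes out first.
There are 28 + 10 + 30 + 37 + 21 + 42 + 43 + 18 + 14 + 9 = 252 non-agate gems altogether.
After those, each further gem must be agate, so 252 + 8 = 260 draws guarantee 8 agate gems.

260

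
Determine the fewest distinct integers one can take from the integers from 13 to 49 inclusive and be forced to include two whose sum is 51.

25

A set avoiding the sum 51 can contain at most one of each pair {x, 51−x}, plus the 11 elements whose complement lies outside the range.
The integers 26, …, 49 (24 of them) are such a set: any two sum to at least 26+27 = 53 > 51.
By the pigeonhole principle, any 25th integer completes one of the 13 pairs, so 25 choices force a sum of 51.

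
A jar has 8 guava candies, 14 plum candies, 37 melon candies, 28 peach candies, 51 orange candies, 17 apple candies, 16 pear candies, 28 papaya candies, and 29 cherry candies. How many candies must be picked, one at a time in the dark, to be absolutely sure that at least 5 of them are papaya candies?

In the worst case for collecting papaya candies, every non-papaya candy comes out first.
There are 8 + 14 + 37 + 28 + 51 + 17 + 16 + 29 = 200 non-papaya candies altogether.
After those, each further candy must be papaya, so 200 + 5 = 205 draws guarantee 5 papaya candies.

205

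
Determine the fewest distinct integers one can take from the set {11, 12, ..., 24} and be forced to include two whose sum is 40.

11

Group the elements by complementary pair {x, 40−x}: {16,24}, {17,23}, {18,22}, …, giving 4 two-element pairs, the single value 20 (it cannot pair with itself since the integers are distinct), and 5 integers whose partner 40−x falls outside [11,24].
Treating each of those 10 groups as a pigeonhole, one can pick one integer per group — 10 integers — with no two summing to 40.
The 11th integer lands in an occupied pair, forcing a sum of 40.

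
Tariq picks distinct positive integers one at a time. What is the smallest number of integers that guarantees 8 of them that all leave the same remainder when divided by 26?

By the pigeonhole principle, the 26 residue classes mod 26 are the pigeonholes.
With 182 integers one could put 7 in each residue class and have no class reach 8.
The 183rd integer pushes some class to 8, so 26·7 + 1 = 183.

183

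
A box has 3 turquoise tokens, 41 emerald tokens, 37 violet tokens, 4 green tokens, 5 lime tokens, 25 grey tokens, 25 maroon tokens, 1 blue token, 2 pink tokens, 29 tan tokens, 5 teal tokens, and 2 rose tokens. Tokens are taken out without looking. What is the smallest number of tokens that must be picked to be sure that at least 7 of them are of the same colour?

53

Pigeonhole: put each drawn token into a box by colour. The largest draw with every box below 7 takes min(count, 6) from each colour; colours with fewer than 6 contribute all they have.
Σ min(cᵢ, 6) = 3 + 6 + 6 + 4 + 5 + 6 + 6 + 1 + 2 + 6 + 5 + 2 = 52.
Draw number 52 + 1 = 53 must push one box to 7.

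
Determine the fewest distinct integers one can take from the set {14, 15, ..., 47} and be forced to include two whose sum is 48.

25

Group the elements by complementary pair {x, 48−x}: {14,34}, {15,33}, {16,32}, …, giving 10 two-element pairs, the single value 24 (it cannot pair with itself since the integers are distinct), and 13 integers whose partner 48−x falls outside [14,47].
Treating each of those 24 groups as a pigeonhole, one can pick one integer per group — 24 integers — with no two summing to 48.
The 25th integer lands in an occupied pair, forcing a sum of 48.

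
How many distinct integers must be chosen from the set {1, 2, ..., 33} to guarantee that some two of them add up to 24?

23

Group the elements by complementary pair {x, 24−x}: {1,23}, {2,22}, {3,21}, …, giving 11 two-element pairs, the single value 12 (it cannot pair with itself since the integers are distinct), and 10 integers whose partner 24−x falls outside [1,33].
Treating each of those 22 groups as a pigeonhole, one can pick one integer per group — 22 integers — with no two summing to 24.
The 23rd integer lands in an occupied pair, forcing a sum of 24.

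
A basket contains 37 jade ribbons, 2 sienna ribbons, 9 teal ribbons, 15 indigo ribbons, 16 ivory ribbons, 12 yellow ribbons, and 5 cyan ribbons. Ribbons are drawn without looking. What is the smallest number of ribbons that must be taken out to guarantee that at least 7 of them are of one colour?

By the pigeonhole principle, put each drawn ribbon into a box by colour. The largest draw with every box below 7 takes min(count, 6) from each colour; colours with fewer than 6 contribute all they have.
Σ min(cᵢ, 6) = 6 + 2 + 6 + 6 + 6 + 6 + 5 = 37.
Draw number 37 + 1 = 38 must push one box to 7.

38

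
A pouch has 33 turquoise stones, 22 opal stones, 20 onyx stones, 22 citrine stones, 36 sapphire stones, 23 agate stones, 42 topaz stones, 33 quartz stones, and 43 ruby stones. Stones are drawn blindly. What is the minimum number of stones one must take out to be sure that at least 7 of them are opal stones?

259

In the worst case for collecting opal stones, every non-opal stone comes out first.
There are 33 + 20 + 22 + 36 + 23 + 42 + 33 + 43 = 252 non-opal stones altogether.
After those, each further stone must be opal, so 252 + 7 = 259 draws guarantee 7 opal stones.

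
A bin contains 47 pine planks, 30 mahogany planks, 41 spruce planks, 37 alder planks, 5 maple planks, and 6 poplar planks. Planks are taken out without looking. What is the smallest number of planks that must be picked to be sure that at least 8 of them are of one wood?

By pigeonhole, put each drawn plank into a box by wood. The largest draw with every box below 8 takes min(count, 7) from each wood; woods with fewer than 7 contribute all they have.
Σ min(cᵢ, 7) = 7 + 7 + 7 + 7 + 5 + 6 = 39.
Draw number 39 + 1 = 40 must push one box to 8.

40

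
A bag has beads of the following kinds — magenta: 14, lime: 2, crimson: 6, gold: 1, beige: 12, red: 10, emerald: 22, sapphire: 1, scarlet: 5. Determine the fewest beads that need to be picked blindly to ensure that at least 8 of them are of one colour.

44

Pigeonhole: the 9 colours are the holes; the beads drawn are the pigeons.
To avoid 8 of any one colour, the worst case takes at most 7 of each colour, or every bead of a colour that has fewer than 7.
That gives 7 + 2 + 6 + 1 + 7 + 7 + 7 + 1 + 5 = 43 beads with no colour reaching 8.
The next bead forces some colour to 8, so 43 + 1 = 44.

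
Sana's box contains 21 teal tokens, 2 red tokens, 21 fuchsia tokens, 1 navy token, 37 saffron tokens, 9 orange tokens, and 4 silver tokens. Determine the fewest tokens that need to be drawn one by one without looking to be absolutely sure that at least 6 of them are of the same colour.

Pigeonhole: the 7 colours are the holes; the tokens drawn are the pigeons.
To avoid 6 of any one colour, the worst case takes at most 5 of each colour, or every token of a colour that has fewer than 5.
That gives 5 + 2 + 5 + 1 + 5 + 5 + 4 = 27 tokens with no colour reaching 6.
The next token forces some colour to 6, so 27 + 1 = 28.

28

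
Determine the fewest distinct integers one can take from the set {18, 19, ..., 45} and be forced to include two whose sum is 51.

A set avoiding the sum 51 can contain at most one of each pair {x, 51−x}, plus the 12 elements whose complement lies outside the range.
The integers 26, …, 45 (20 of them) are such a set: any two sum to at least 26+27 = 53 > 51.
Any 21st integer completes one of the 8 pairs, so 21 choices force a sum of 51.

21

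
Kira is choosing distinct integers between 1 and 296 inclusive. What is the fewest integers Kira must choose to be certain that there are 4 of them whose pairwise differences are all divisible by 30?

Integers whose pairwise differences are multiples of 30 are exactly those sharing a remainder mod 30. By the pigeonhole principle, the 30 residue classes mod 30 are the pigeonholes.
With 90 integers one could put 3 in each residue class and have no class reach 4.
The 91st integer pushes some class to 4, so 30·3 + 1 = 91.

91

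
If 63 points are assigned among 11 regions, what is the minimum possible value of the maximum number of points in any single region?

6

The 11 regions are the holes and the 63 points are the pigeons.
If every region held at most 5 points, the total would be at most 11 × 5 = 55, which is less than 63.
So some region holds at least ⌈63/11⌉ = 6 points.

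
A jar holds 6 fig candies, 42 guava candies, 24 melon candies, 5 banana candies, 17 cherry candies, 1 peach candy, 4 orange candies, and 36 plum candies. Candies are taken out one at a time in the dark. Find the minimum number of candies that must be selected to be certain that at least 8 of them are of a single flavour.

45

An adversary could hand out at most 7 candies per flavour (4 flavours run out sooner): 6 + 7 + 7 + 5 + 7 + 1 + 4 + 7 = 44 candies and still no flavour has 8.
One more candy lands in a flavour already at 7, so 45 draws are enough and 44 are not.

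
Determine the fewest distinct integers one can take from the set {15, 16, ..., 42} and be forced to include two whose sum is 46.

A set avoiding the sum 46 can contain at most one of each pair {x, 46−x}, plus the 12 elements whose complement lies outside the range or equal to its own complement.
The integers 23, …, 42 (20 of them) are such a set: any two sum to at least 23+24 = 47 > 46.
Any 21st integer completes one of the 8 pairs, so 21 choices force a sum of 46.

21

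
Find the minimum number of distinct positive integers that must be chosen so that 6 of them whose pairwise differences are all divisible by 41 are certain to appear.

206

Integers whose pairwise differences are multiples of 41 are exactly those sharing a remainder mod 41. The 41 residue classes mod 41 are the pigeonholes.
With 205 integers one could put 5 in each residue class and have no class reach 6.
The 206th integer pushes some class to 6, so 41·5 + 1 = 206.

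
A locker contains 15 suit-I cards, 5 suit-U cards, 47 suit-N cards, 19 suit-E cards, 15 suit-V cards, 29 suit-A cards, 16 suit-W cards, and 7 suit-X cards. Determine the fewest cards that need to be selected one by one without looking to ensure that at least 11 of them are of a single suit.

73

By pigeonhole, the 8 suits are the holes; the cards drawn are the pigeons.
To avoid 11 of any one suit, the worst case takes at most 10 of each suit, or every card of a suit that has fewer than 10.
That gives 10 + 5 + 10 + 10 + 10 + 10 + 10 + 7 = 72 cards with no suit reaching 11.
The next card forces some suit to 11, so 72 + 1 = 73.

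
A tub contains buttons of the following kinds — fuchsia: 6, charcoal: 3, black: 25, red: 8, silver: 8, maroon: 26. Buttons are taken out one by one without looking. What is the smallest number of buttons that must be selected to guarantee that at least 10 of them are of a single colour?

44

The 6 colours are the holes; the buttons drawn are the pigeons.
To avoid 10 of any one colour, the worst case takes at most 9 of each colour, or every button of a colour that has fewer than 9.
That gives 6 + 3 + 9 + 8 + 8 + 9 = 43 buttons with no colour reaching 10.
The next button forces some colour to 10, so 43 + 1 = 44.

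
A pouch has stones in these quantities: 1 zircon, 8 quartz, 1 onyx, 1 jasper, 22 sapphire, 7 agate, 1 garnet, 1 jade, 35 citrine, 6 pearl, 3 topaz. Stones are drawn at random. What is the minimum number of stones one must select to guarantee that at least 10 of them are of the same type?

The 11 types are the holes; the stones drawn are the pigeons.
To avoid 10 of any one type, the worst case takes at most 9 of each type, or every stone of a type that has fewer than 9.
That gives 1 + 8 + 1 + 1 + 9 + 7 + 1 + 1 + 9 + 6 + 3 = 47 stones with no type reaching 10.
The next stone forces some type to 10, so 47 + 1 = 48.

48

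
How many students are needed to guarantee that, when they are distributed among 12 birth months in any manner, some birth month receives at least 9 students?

With 96 students one could put exactly 8 in each of the 12 birth months, and no birth month would reach 9.
One more student must land in a birth month that already has 8, giving it 9.
So 12 × 8 + 1 = 97 students are required.

97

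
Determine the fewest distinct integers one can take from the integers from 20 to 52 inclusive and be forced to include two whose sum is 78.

21

Two chosen integers sum to 78 exactly when both halves of some pair {x, 78−x} with 26 ≤ x ≤ 78−x ≤ 52 are chosen — 13 such pairs.
The remaining 7 elements (those with no distinct partner in range) can never complete a 78-sum, so the worst case takes all of them and one from each pair: 7 + 13 = 20.
The 21st integer has to be the second member of some pair, so 20 + 1 = 21.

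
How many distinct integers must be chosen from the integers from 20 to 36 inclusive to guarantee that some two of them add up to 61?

A set avoiding the sum 61 can contain at most one of each pair {x, 61−x}, plus the 5 elements whose complement lies outside the range.
The integers 20, …, 30 (11 of them) are such a set: any two sum to at least 20+21 = 41 and at most 29+30 = 59 < 61.
Any 12th integer completes one of the 6 pairs, so 12 choices force a sum of 61.

12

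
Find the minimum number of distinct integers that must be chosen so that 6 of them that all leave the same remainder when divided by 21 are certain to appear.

106

By the pigeonhole principle, the 21 residue classes mod 21 are the pigeonholes.
With 105 integers one could put 5 in each residue class and have no class reach 6.
The 106th integer pushes some class to 6, so 21·5 + 1 = 106.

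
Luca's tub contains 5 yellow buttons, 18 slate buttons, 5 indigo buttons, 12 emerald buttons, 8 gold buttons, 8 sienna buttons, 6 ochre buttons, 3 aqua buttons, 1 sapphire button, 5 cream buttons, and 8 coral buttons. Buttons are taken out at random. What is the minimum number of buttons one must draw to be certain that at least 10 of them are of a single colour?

Pigeonhole: the 11 colours are the holes; the buttons drawn are the pigeons.
To avoid 10 of any one colour, the worst case takes at most 9 of each colour, or every button of a colour that has fewer than 9.
That gives 5 + 9 + 5 + 9 + 8 + 8 + 6 + 3 + 1 + 5 + 8 = 67 buttons with no colour reaching 10.
The next button forces some colour to 10, so 67 + 1 = 68.

68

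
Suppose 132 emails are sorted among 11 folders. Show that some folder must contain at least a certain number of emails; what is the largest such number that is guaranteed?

12

By pigeonhole, the 11 folders are the holes and the 132 emails are the pigeons.
If every folder held at most 11 emails, the total would be at most 11 × 11 = 121, which is less than 132.
So some folder holds at least ⌈132/11⌉ = 12 emails.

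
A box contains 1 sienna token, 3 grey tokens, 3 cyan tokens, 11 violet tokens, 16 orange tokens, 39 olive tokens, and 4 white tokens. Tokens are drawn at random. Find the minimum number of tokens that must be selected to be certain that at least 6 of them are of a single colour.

Put each drawn token into a box by colour. The largest draw with every box below 6 takes min(count, 5) from each colour; colours with fewer than 5 contribute all they have.
Σ min(cᵢ, 5) = 1 + 3 + 3 + 5 + 5 + 5 + 4 = 26.
Draw number 26 + 1 = 27 must push one box to 6.

27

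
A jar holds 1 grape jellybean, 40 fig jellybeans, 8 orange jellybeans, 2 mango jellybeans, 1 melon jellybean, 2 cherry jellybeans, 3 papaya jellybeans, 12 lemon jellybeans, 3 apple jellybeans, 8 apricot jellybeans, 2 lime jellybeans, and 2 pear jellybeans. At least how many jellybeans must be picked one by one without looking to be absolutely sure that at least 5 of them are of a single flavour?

By pigeonhole, put each drawn jellybean into a box by flavour. The largest draw with every box below 5 takes min(count, 4) from each flavour; flavours with fewer than 4 contribute all they have.
Σ min(cᵢ, 4) = 1 + 4 + 4 + 2 + 1 + 2 + 3 + 4 + 3 + 4 + 2 + 2 = 32.
Draw number 32 + 1 = 33 must push one box to 5.

33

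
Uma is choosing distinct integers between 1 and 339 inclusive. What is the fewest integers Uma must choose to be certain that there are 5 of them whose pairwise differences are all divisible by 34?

Integers whose pairwise differences are multiples of 34 are exactly those sharing a remainder mod 34. Pigeonhole: the 34 residue classes mod 34 are the pigeonholes.
With 136 integers one could put 4 in each residue class and have no class reach 5.
The 137th integer pushes some class to 5, so 34·4 + 1 = 137.

137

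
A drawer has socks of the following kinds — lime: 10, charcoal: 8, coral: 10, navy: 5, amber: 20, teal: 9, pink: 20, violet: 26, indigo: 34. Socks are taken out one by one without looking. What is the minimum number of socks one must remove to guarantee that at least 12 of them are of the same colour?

Pigeonhole: put each drawn sock into a box by colour. The largest draw with every box below 12 takes min(count, 11) from each colour; colours with fewer than 11 contribute all they have.
Σ min(cᵢ, 11) = 10 + 8 + 10 + 5 + 11 + 9 + 11 + 11 + 11 = 86.
Draw number 86 + 1 = 87 must push one box to 12.

87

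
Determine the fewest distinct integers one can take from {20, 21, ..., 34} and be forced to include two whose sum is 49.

A set avoiding the sum 49 can contain at most one of each pair {x, 49−x}, plus the 5 elements whose complement lies outside the range.
The integers 25, …, 34 (10 of them) are such a set: any two sum to at least 25+26 = 51 > 49.
By pigeonhole, any 11th integer completes one of the 5 pairs, so 11 choices force a sum of 49.

11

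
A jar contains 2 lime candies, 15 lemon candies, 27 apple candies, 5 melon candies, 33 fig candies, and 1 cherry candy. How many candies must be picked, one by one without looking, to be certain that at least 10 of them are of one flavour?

36

Pigeonhole: the 6 flavours are the holes; the candies drawn are the pigeons.
To avoid 10 of any one flavour, the worst case takes at most 9 of each flavour, or every candy of a flavour that has fewer than 9.
That gives 2 + 9 + 9 + 5 + 9 + 1 = 35 candies with no flavour reaching 10.
The next candy forces some flavour to 10, so 35 + 1 = 36.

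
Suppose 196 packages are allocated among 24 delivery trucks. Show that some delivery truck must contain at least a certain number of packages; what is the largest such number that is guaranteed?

Pigeonhole: the 24 delivery trucks are the holes and the 196 packages are the pigeons.
If every delivery truck held at most 8 packages, the total would be at most 24 × 8 = 192, which is less than 196.
So some delivery truck holds at least ⌈196/24⌉ = 9 packages.

9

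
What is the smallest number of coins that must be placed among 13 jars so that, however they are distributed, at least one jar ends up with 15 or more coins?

With 182 coins one could put exactly 14 in each of the 13 jars, and no jar would reach 15.
One more coin must land in a jar that already has 14, giving it 15.
So 13 × 14 + 1 = 183 coins are required.

183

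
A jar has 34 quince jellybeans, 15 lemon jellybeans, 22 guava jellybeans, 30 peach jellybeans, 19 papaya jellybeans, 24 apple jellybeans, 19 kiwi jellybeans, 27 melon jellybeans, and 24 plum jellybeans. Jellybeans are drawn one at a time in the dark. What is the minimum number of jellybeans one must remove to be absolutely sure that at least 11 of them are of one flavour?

By pigeonhole, the 9 flavours are the holes; the jellybeans drawn are the pigeons.
To avoid 11 of any one flavour, the worst case takes at most 10 of each flavour.
That gives 10 + 10 + 10 + 10 + 10 + 10 + 10 + 10 + 10 = 90 jellybeans with no flavour reaching 11.
The next jellybean forces some flavour to 11, so 90 + 1 = 91.

91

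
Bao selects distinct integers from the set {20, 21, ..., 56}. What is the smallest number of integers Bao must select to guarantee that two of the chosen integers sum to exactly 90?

27

Group the elements by complementary pair {x, 90−x}: {34,56}, {35,55}, {36,54}, …, giving 11 two-element pairs, the single value 45 (it cannot pair with itself since the integers are distinct), and 14 integers whose partner 90−x falls outside [20,56].
Treating each of those 26 groups as a pigeonhole, one can pick one integer per group — 26 integers — with no two summing to 90.
The 27th integer lands in an occupied pair, forcing a sum of 90.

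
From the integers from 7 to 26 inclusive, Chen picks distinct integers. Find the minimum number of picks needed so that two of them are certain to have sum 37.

13

Two chosen integers sum to 37 exactly when both halves of some pair {x, 37−x} with 11 ≤ x ≤ 37−x ≤ 26 are chosen — 8 such pairs.
The remaining 4 elements (those with no distinct partner in range) can never complete a 37-sum, so the worst case takes all of them and one from each pair: 4 + 8 = 12.
By the pigeonhole principle, the 13th integer has to be the second member of some pair, so 12 + 1 = 13.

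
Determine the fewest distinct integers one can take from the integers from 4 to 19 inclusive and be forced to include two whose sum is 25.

10

Group the elements by complementary pair {x, 25−x}: {6,19}, {7,18}, {8,17}, …, giving 7 two-element pairs and 2 integers whose partner 25−x falls outside [4,19].
Treating each of those 9 groups as a pigeonhole, one can pick one integer per group — 9 integers — with no two summing to 25.
The 10th integer lands in an occupied pair, forcing a sum of 25.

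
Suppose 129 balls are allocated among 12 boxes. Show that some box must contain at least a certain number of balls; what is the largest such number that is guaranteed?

The 12 boxes are the holes and the 129 balls are the pigeons.
If every box held at most 10 balls, the total would be at most 12 × 10 = 120, which is less than 129.
So some box holds at least ⌈129/12⌉ = 11 balls.

11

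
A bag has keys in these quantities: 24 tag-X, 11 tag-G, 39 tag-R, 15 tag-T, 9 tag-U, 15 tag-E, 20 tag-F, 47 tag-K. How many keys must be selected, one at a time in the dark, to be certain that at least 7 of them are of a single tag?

By pigeonhole, the 8 tags are the holes; the keys drawn are the pigeons.
To avoid 7 of any one tag, the worst case takes at most 6 of each tag.
That gives 6 + 6 + 6 + 6 + 6 + 6 + 6 + 6 = 48 keys with no tag reaching 7.
The next key forces some tag to 7, so 48 + 1 = 49.

49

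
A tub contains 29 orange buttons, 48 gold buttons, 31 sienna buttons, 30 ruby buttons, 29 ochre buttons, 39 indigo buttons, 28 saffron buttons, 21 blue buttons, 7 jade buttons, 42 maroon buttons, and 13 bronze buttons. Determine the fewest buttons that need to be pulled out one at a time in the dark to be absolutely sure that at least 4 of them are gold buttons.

273

In the worst case for collecting gold buttons, every non-gold button comes out first.
There are 29 + 31 + 30 + 29 + 39 + 28 + 21 + 7 + 42 + 13 = 269 non-gold buttons altogether.
After those, each further button must be gold, so 269 + 4 = 273 draws guarantee 4 gold buttons.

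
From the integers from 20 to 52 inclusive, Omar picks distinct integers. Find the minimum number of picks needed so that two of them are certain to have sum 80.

22

Group the elements by complementary pair {x, 80−x}: {28,52}, {29,51}, {30,50}, …, giving 12 two-element pairs, the single value 40 (it cannot pair with itself since the integers are distinct), and 8 integers whose partner 80−x falls outside [20,52].
By pigeonhole, treating each of those 21 groups as a pigeonhole, one can pick one integer per group — 21 integers — with no two summing to 80.
The 22nd integer lands in an occupied pair, forcing a sum of 80.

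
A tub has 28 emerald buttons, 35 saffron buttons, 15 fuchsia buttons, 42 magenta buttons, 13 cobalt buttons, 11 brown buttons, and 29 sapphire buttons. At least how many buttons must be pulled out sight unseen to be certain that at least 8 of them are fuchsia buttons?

166

In the worst case for collecting fuchsia buttons, every non-fuchsia button comes out first.
There are 28 + 35 + 42 + 13 + 11 + 29 = 158 non-fuchsia buttons altogether.
After those, each further button must be fuchsia, so 158 + 8 = 166 draws guarantee 8 fuchsia buttons.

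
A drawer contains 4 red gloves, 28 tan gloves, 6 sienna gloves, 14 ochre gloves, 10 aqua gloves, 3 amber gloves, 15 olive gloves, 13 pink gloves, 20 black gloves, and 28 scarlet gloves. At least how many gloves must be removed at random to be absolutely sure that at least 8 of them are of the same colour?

Put each drawn glove into a box by colour. The largest draw with every box below 8 takes min(count, 7) from each colour; colours with fewer than 7 contribute all they have.
Σ min(cᵢ, 7) = 4 + 7 + 6 + 7 + 7 + 3 + 7 + 7 + 7 + 7 = 62.
Draw number 62 + 1 = 63 must push one box to 8.

63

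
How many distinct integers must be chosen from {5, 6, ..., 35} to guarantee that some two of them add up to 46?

A set avoiding the sum 46 can contain at most one of each pair {x, 46−x}, plus the 7 elements whose complement lies outside the range or equal to its own complement.
The integers 5, …, 23 (19 of them) are such a set: any two sum to at least 5+6 = 11 and at most 22+23 = 45 < 46.
By pigeonhole, any 20th integer completes one of the 12 pairs, so 20 choices force a sum of 46.

20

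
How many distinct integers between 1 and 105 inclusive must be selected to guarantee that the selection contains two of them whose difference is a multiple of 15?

Integers whose pairwise differences are multiples of 15 are exactly those sharing a remainder mod 15. The 15 residue classes mod 15 are the pigeonholes.
With 15 integers one could put 1 in each residue class and have no class reach 2.
The 16th integer pushes some class to 2, so 15·1 + 1 = 16.

16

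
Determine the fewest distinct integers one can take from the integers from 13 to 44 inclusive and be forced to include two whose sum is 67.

22

Two chosen integers sum to 67 exactly when both halves of some pair {x, 67−x} with 23 ≤ x ≤ 67−x ≤ 44 are chosen — 11 such pairs.
The remaining 10 elements (those with no distinct partner in range) can never complete a 67-sum, so the worst case takes all of them and one from each pair: 10 + 11 = 21.
By pigeonhole, the 22nd integer has to be the second member of some pair, so 21 + 1 = 22.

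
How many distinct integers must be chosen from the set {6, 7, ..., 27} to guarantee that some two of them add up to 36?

Group the elements by complementary pair {x, 36−x}: {9,27}, {10,26}, {11,25}, …, giving 9 two-element pairs, the single value 18 (it cannot pair with itself since the integers are distinct), and 3 integers whose partner 36−x falls outside [6,27].
Treating each of those 13 groups as a pigeonhole, one can pick one integer per group — 13 integers — with no two summing to 36.
The 14th integer lands in an occupied pair, forcing a sum of 36.

14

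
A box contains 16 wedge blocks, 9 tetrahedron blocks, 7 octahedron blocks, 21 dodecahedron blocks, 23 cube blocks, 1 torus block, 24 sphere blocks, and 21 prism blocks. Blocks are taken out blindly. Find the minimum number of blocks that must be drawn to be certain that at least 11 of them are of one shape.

68

An adversary could hand out at most 10 blocks per shape (tetrahedron, octahedron, torus run out sooner): 10 + 9 + 7 + 10 + 10 + 1 + 10 + 10 = 67 blocks and still no shape has 11.
One more block lands in a shape already at 10, so 68 draws are enough and 67 are not.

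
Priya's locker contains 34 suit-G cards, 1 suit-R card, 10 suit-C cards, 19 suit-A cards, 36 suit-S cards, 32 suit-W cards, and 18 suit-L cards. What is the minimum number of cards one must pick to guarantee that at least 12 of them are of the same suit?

By pigeonhole, put each drawn card into a box by suit. The largest draw with every box below 12 takes min(count, 11) from each suit; suits with fewer than 11 contribute all they have.
Σ min(cᵢ, 11) = 11 + 1 + 10 + 11 + 11 + 11 + 11 = 66.
Draw number 66 + 1 = 67 must push one box to 12.

67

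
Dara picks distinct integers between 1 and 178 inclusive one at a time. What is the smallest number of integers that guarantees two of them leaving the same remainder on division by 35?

36

The 35 residue classes mod 35 are the pigeonholes.
With 35 integers one could put 1 in each residue class and have no class reach 2.
The 36th integer pushes some class to 2, so 35·1 + 1 = 36.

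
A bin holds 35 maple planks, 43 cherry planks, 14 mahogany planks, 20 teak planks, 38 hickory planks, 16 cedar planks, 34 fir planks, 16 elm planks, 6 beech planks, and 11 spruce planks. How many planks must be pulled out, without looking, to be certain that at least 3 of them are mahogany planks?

In the worst case for collecting mahogany planks, every non-mahogany plank comes out first.
There are 35 + 43 + 20 + 38 + 16 + 34 + 16 + 6 + 11 = 219 non-mahogany planks altogether.
After those, each further plank must be mahogany, so 219 + 3 = 222 draws guarantee 3 mahogany planks.

222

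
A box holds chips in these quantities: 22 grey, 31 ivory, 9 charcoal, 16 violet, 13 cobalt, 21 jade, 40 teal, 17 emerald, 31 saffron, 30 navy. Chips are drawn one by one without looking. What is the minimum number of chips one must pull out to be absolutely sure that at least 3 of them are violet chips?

217

In the worst case for collecting violet chips, every non-violet chip comes out first.
There are 22 + 31 + 9 + 13 + 21 + 40 + 17 + 31 + 30 = 214 non-violet chips altogether.
After those, each further chip must be violet, so 214 + 3 = 217 draws guarantee 3 violet chips.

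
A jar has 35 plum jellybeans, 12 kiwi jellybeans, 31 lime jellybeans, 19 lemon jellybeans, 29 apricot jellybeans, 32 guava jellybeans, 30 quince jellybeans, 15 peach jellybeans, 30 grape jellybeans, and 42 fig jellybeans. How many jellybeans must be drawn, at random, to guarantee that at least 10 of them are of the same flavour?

91

Pigeonhole: the 10 flavours are the holes; the jellybeans drawn are the pigeons.
To avoid 10 of any one flavour, the worst case takes at most 9 of each flavour.
That gives 9 + 9 + 9 + 9 + 9 + 9 + 9 + 9 + 9 + 9 = 90 jellybeans with no flavour reaching 10.
The next jellybean forces some flavour to 10, so 90 + 1 = 91.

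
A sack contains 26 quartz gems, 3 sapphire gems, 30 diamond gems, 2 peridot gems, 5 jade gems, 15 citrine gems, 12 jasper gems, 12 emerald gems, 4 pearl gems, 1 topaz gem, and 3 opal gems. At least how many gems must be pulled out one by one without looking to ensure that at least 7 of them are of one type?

By pigeonhole, put each drawn gem into a box by type. The largest draw with every box below 7 takes min(count, 6) from each type; types with fewer than 6 contribute all they have.
Σ min(cᵢ, 6) = 6 + 3 + 6 + 2 + 5 + 6 + 6 + 6 + 4 + 1 + 3 = 48.
Draw number 48 + 1 = 49 must push one box to 7.

49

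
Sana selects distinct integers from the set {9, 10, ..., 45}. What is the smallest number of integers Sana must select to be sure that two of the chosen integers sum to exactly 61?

23

Two chosen integers sum to 61 exactly when both halves of some pair {x, 61−x} with 16 ≤ x ≤ 61−x ≤ 45 are chosen — 15 such pairs.
The remaining 7 elements (those with no distinct partner in range) can never complete a 61-sum, so the worst case takes all of them and one from each pair: 7 + 15 = 22.
The 23rd integer has to be the second member of some pair, so 22 + 1 = 23.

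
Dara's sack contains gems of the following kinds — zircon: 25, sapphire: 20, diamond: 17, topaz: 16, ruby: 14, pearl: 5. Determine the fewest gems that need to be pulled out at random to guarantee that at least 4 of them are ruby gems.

87

In the worst case for collecting ruby gems, every non-ruby gem comes out first.
There are 25 + 20 + 17 + 16 + 5 = 83 non-ruby gems altogether.
After those, each further gem must be ruby, so 83 + 4 = 87 draws guarantee 4 ruby gems.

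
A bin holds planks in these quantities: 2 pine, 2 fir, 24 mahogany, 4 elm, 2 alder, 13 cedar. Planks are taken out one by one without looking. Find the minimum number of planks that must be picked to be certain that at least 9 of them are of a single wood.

By pigeonhole, put each drawn plank into a box by wood. The largest draw with every box below 9 takes min(count, 8) from each wood; woods with fewer than 8 contribute all they have.
Σ min(cᵢ, 8) = 2 + 2 + 8 + 4 + 2 + 8 = 26.
Draw number 26 + 1 = 27 must push one box to 9.

27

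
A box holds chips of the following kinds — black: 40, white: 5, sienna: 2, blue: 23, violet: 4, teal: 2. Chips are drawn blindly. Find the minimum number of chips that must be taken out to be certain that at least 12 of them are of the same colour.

36

By pigeonhole, put each drawn chip into a box by colour. The largest draw with every box below 12 takes min(count, 11) from each colour; colours with fewer than 11 contribute all they have.
Σ min(cᵢ, 11) = 11 + 5 + 2 + 11 + 4 + 2 = 35.
Draw number 35 + 1 = 36 must push one box to 12.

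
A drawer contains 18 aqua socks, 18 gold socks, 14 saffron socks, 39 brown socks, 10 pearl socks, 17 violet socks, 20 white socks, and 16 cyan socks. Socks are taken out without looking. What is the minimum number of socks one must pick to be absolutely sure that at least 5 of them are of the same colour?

33

An adversary could hand out at most 4 socks per colour: 4 + 4 + 4 + 4 + 4 + 4 + 4 + 4 = 32 socks and still no colour has 5.
Pigeonhole: one more sock lands in a colour already at 4, so 33 draws are enough and 32 are not.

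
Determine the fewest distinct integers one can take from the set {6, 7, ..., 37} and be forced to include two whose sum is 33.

22

A set avoiding the sum 33 can contain at most one of each pair {x, 33−x}, plus the 10 elements whose complement lies outside the range.
The integers 17, …, 37 (21 of them) are such a set: any two sum to at least 17+18 = 35 > 33.
By the pigeonhole principle, any 22nd integer completes one of the 11 pairs, so 22 choices force a sum of 33.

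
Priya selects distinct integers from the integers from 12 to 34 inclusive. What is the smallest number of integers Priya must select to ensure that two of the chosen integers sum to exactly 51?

15

Two chosen integers sum to 51 exactly when both halves of some pair {x, 51−x} with 17 ≤ x ≤ 51−x ≤ 34 are chosen — 9 such pairs.
The remaining 5 elements (those with no distinct partner in range) can never complete a 51-sum, so the worst case takes all of them and one from each pair: 5 + 9 = 14.
By pigeonhole, the 15th integer has to be the second member of some pair, so 14 + 1 = 15.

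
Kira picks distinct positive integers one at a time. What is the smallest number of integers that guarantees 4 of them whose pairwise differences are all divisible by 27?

Integers whose pairwise differences are multiples of 27 are exactly those sharing a remainder mod 27. The 27 residue classes mod 27 are the pigeonholes.
With 81 integers one could put 3 in each residue class and have no class reach 4.
The 82nd integer pushes some class to 4, so 27·3 + 1 = 82.

82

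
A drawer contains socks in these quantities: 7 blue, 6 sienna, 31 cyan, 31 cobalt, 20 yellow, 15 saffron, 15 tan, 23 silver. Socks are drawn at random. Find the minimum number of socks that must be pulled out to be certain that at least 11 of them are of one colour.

74

An adversary could hand out at most 10 socks per colour (blue, sienna run out sooner): 7 + 6 + 10 + 10 + 10 + 10 + 10 + 10 = 73 socks and still no colour has 11.
By the pigeonhole principle, one more sock lands in a colour already at 10, so 74 draws are enough and 73 are not.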